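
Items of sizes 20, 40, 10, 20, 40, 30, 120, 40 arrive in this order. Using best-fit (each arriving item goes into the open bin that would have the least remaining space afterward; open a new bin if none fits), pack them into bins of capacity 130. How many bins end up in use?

  20 → bin 1 (new)  [load 20/130]
  40 → bin 1  [load 60/130]
  10 → bin 1  [load 70/130]
  20 → bin 1  [load 90/130]
  40 → bin 1  [load 130/130]
  30 → bin 2 (new)  [load 30/130]
  120 → bin 3 (new)  [load 120/130]
  40 → bin 2  [load 70/130]
3 bins opened.

3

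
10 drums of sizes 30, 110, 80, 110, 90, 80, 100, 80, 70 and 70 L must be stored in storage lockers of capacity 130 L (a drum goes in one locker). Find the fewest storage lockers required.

9

Total = 110 + 110 + 100 + 90 + 80 + 80 + 80 + 70 + 70 + 30 = 820 L.
Lower bound: ⌈820/130⌉ = 7 storage lockers.
Also, 9 drums each exceed 65 L, and no two of those can share a locker, so at least 9 storage lockers are needed.
A packing using 9 storage lockers:
  locker 1: 110 = 110
  locker 2: 110 = 110
  locker 3: 100 + 30 = 130
  locker 4: 90 = 90
  locker 5: 80 = 80
  locker 6: 80 = 80
  locker 7: 80 = 80
  locker 8: 70 = 70
  locker 9: 70 = 70
This matches the lower bound, so 9 is optimal.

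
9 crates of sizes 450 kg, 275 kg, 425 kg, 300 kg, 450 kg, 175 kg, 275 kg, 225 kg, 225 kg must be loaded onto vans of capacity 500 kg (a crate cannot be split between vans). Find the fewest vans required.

Total = 450 + 450 + 425 + 300 + 275 + 275 + 225 + 225 + 175 = 2800 kg.
Lower bound: ⌈2800/500⌉ = 6 vans.
A packing using 6 vans:
  van 1: 450 = 450
  van 2: 450 = 450
  van 3: 425 = 425
  van 4: 300 + 175 = 475
  van 5: 275 + 225 = 500
  van 6: 275 + 225 = 500
This matches the lower bound, so 6 is optimal.

6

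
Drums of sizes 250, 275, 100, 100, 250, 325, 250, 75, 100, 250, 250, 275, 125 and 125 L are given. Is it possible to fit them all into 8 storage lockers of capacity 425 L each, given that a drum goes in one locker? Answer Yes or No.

Yes

A valid assignment using 8 storage lockers:
  locker 1: 325 + 100 = 425
  locker 2: 275 + 125 = 400
  locker 3: 275 + 125 = 400
  locker 4: 250 + 100 + 75 = 425
  locker 5: 250 + 100 = 350
  locker 6: 250 = 250
  locker 7: 250 = 250
  locker 8: 250 = 250
Every load is within 425 L, so 8 storage lockers suffice.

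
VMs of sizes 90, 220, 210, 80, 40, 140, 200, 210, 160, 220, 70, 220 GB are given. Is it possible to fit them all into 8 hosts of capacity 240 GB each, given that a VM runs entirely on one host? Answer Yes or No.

Total = 1860 GB; ⌈1860/240⌉ = 8.
The bound of 8 does not rule out 8, but exhaustive search shows no assignment into 8 hosts of capacity 240 GB exists — the minimum is 9.

No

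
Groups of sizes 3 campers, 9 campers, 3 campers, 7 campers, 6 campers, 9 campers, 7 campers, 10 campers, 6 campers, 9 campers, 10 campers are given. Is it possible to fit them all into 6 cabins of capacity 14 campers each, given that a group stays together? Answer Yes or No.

No

Total = 79 campers; ⌈79/14⌉ = 6.
The bound of 6 does not rule out 6, but exhaustive search shows no assignment into 6 cabins of capacity 14 campers exists — the minimum is 7.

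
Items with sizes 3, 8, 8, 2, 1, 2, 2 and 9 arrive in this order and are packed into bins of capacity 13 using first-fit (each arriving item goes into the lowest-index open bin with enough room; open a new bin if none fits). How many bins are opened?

  3 → bin 1 (new)  [load 3/13]
  8 → bin 1  [load 11/13]
  8 → bin 2 (new)  [load 8/13]
  2 → bin 1  [load 13/13]
  1 → bin 2  [load 9/13]
  2 → bin 2  [load 11/13]
  2 → bin 2  [load 13/13]
  9 → bin 3 (new)  [load 9/13]
3 bins opened.

3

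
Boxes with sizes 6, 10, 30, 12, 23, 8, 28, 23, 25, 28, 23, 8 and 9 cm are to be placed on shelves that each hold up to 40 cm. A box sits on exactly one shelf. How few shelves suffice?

Total = 30 + 28 + 28 + 25 + 23 + 23 + 23 + 12 + 10 + 9 + 8 + 8 + 6 = 233 cm.
Lower bound: ⌈233/40⌉ = 6 shelves.
Also, 7 boxes each exceed 20 cm, and no two of those can share a shelf, so at least 7 shelves are needed.
A packing using 7 shelves:
  shelf 1: 30 + 10 = 40
  shelf 2: 28 + 12 = 40
  shelf 3: 28 + 9 = 37
  shelf 4: 25 + 8 + 6 = 39
  shelf 5: 23 + 8 = 31
  shelf 6: 23 = 23
  shelf 7: 23 = 23
This matches the lower bound, so 7 is optimal.

7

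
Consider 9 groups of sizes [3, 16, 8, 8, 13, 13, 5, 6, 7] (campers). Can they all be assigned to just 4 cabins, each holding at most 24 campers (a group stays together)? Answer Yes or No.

A valid assignment using 4 cabins:
  cabin 1: 16 + 8 = 24
  cabin 2: 13 + 8 + 3 = 24
  cabin 3: 13 + 7 = 20
  cabin 4: 6 + 5 = 11
Every load is within 24 campers, so 4 cabins suffice.

Yes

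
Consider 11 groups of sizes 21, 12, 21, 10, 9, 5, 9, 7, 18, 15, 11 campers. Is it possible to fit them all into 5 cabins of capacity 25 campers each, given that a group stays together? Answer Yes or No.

No

Total = 138 campers; ⌈138/25⌉ = 6.
At least 6 cabins are required, but only 5 are allowed.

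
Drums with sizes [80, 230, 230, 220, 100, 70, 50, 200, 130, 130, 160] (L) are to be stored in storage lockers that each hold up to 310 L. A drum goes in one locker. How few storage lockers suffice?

Total = 230 + 230 + 220 + 200 + 160 + 130 + 130 + 100 + 80 + 70 + 50 = 1600 L.
Lower bound: ⌈1600/310⌉ = 6 storage lockers.
A packing using 6 storage lockers:
  locker 1: 230 + 80 = 310
  locker 2: 230 + 70 = 300
  locker 3: 220 + 50 = 270
  locker 4: 200 + 100 = 300
  locker 5: 160 + 130 = 290
  locker 6: 130 = 130
This matches the lower bound, so 6 is optimal.

6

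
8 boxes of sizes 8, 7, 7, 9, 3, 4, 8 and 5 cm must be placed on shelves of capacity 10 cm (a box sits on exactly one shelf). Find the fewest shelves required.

6

Total = 9 + 8 + 8 + 7 + 7 + 5 + 4 + 3 = 51 cm.
Lower bound: ⌈51/10⌉ = 6 shelves.
A packing using 6 shelves:
  shelf 1: 9 = 9
  shelf 2: 8 = 8
  shelf 3: 8 = 8
  shelf 4: 7 + 3 = 10
  shelf 5: 7 = 7
  shelf 6: 5 + 4 = 9
This matches the lower bound, so 6 is optimal.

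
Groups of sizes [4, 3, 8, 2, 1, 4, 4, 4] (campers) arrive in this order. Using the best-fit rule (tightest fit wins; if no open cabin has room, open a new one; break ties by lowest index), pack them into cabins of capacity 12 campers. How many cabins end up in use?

3

  4 → cabin 1 (new)  [load 4/12]
  3 → cabin 1  [load 7/12]
  8 → cabin 2 (new)  [load 8/12]
  2 → cabin 2  [load 10/12]
  1 → cabin 2  [load 11/12]
  4 → cabin 1  [load 11/12]
  4 → cabin 3 (new)  [load 4/12]
  4 → cabin 3  [load 8/12]
3 cabins opened.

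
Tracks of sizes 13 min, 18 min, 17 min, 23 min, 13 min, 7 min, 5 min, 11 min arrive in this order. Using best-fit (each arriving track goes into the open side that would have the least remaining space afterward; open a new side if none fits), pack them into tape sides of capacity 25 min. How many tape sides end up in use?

  13 → side 1 (new)  [load 13/25]
  18 → side 2 (new)  [load 18/25]
  17 → side 3 (new)  [load 17/25]
  23 → side 4 (new)  [load 23/25]
  13 → side 5 (new)  [load 13/25]
  7 → side 2  [load 25/25]
  5 → side 3  [load 22/25]
  11 → side 1  [load 24/25]
5 tape sides opened.

5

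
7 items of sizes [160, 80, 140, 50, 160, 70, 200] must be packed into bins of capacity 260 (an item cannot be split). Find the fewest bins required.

4

Total = 200 + 160 + 160 + 140 + 80 + 70 + 50 = 860.
Lower bound: ⌈860/260⌉ = 4 bins.
A packing using 4 bins:
  bin 1: 200 + 50 = 250
  bin 2: 160 + 80 = 240
  bin 3: 160 + 70 = 230
  bin 4: 140 = 140
This matches the lower bound, so 4 is optimal.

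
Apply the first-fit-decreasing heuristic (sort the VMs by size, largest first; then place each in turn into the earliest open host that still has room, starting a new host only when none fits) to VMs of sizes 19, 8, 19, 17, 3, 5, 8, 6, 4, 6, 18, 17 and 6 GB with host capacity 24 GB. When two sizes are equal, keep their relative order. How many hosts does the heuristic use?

Sorted descending: 19, 19, 18, 17, 17, 8, 8, 6, 6, 6, 5, 4, 3.
  19 → host 1 (new)  [load 19/24]
  19 → host 2 (new)  [load 19/24]
  18 → host 3 (new)  [load 18/24]
  17 → host 4 (new)  [load 17/24]
  17 → host 5 (new)  [load 17/24]
  8 → host 6 (new)  [load 8/24]
  8 → host 6  [load 16/24]
  6 → host 3  [load 24/24]
  6 → host 4  [load 23/24]
  6 → host 5  [load 23/24]
  5 → host 1  [load 24/24]
  4 → host 2  [load 23/24]
  3 → host 6  [load 19/24]
6 hosts opened.

6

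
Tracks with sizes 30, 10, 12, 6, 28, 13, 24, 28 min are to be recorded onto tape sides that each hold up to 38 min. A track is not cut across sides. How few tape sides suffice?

5

Total = 30 + 28 + 28 + 24 + 13 + 12 + 10 + 6 = 151 min.
Lower bound: ⌈151/38⌉ = 4 tape sides.
A packing using 5 tape sides:
  side 1: 30 + 6 = 36
  side 2: 28 + 10 = 38
  side 3: 28 = 28
  side 4: 24 + 13 = 37
  side 5: 12 = 12
No arrangement into 4 tape sides stays within capacity, so 5 is optimal.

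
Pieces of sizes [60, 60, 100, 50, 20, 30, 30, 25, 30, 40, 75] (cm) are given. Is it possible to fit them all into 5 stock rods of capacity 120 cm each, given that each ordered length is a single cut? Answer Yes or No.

A valid assignment using 5 stock rods:
  stock rod 1: 100 + 20 = 120
  stock rod 2: 75 + 40 = 115
  stock rod 3: 60 + 60 = 120
  stock rod 4: 50 + 30 + 30 = 110
  stock rod 5: 30 + 25 = 55
Every load is within 120 cm, so 5 stock rods suffice.

Yes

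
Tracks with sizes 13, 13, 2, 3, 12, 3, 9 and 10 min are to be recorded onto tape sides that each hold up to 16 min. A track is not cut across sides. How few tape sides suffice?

5

Total = 13 + 13 + 12 + 10 + 9 + 3 + 3 + 2 = 65 min.
Lower bound: ⌈65/16⌉ = 5 tape sides.
A packing using 5 tape sides:
  side 1: 13 + 3 = 16
  side 2: 13 + 3 = 16
  side 3: 12 + 2 = 14
  side 4: 10 = 10
  side 5: 9 = 9
This matches the lower bound, so 5 is optimal.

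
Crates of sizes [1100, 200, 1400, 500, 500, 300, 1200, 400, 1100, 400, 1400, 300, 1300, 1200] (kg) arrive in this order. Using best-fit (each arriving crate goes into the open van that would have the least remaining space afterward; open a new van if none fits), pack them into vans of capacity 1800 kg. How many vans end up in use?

  1100 → van 1 (new)  [load 1100/1800]
  200 → van 1  [load 1300/1800]
  1400 → van 2 (new)  [load 1400/1800]
  500 → van 1  [load 1800/1800]
  500 → van 3 (new)  [load 500/1800]
  300 → van 2  [load 1700/1800]
  1200 → van 3  [load 1700/1800]
  400 → van 4 (new)  [load 400/1800]
  1100 → van 4  [load 1500/1800]
  400 → van 5 (new)  [load 400/1800]
  1400 → van 5  [load 1800/1800]
  300 → van 4  [load 1800/1800]
  1300 → van 6 (new)  [load 1300/1800]
  1200 → van 7 (new)  [load 1200/1800]
7 vans opened.

7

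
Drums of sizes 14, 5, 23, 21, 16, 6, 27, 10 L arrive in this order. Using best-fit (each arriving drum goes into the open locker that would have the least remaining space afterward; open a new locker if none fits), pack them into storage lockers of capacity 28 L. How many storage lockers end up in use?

5

  14 → locker 1 (new)  [load 14/28]
  5 → locker 1  [load 19/28]
  23 → locker 2 (new)  [load 23/28]
  21 → locker 3 (new)  [load 21/28]
  16 → locker 4 (new)  [load 16/28]
  6 → locker 3  [load 27/28]
  27 → locker 5 (new)  [load 27/28]
  10 → locker 4  [load 26/28]
5 storage lockers opened.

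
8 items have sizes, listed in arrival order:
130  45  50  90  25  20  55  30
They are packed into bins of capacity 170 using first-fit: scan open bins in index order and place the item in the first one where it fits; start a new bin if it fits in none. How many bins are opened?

3

  130 → bin 1 (new)  [load 130/170]
  45 → bin 2 (new)  [load 45/170]
  50 → bin 2  [load 95/170]
  90 → bin 3 (new)  [load 90/170]
  25 → bin 1  [load 155/170]
  20 → bin 2  [load 115/170]
  55 → bin 2  [load 170/170]
  30 → bin 3  [load 120/170]
3 bins opened.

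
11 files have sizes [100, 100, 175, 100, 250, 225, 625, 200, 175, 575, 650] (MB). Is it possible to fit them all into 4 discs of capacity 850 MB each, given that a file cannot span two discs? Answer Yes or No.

Yes

A valid assignment using 4 discs:
  disc 1: 650 + 200 = 850
  disc 2: 625 + 225 = 850
  disc 3: 575 + 250 = 825
  disc 4: 175 + 175 + 100 + 100 + 100 = 650
Every load is within 850 MB, so 4 discs suffice.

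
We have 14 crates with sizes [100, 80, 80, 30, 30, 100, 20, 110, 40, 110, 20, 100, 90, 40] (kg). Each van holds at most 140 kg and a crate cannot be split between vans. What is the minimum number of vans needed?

8

Total = 110 + 110 + 100 + 100 + 100 + 90 + 80 + 80 + 40 + 40 + 30 + 30 + 20 + 20 = 950 kg.
Lower bound: ⌈950/140⌉ = 7 vans.
Also, 8 crates each exceed 70 kg, and no two of those can share a van, so at least 8 vans are needed.
A packing using 8 vans:
  van 1: 110 + 30 = 140
  van 2: 110 + 30 = 140
  van 3: 100 + 40 = 140
  van 4: 100 + 40 = 140
  van 5: 100 + 20 + 20 = 140
  van 6: 90 = 90
  van 7: 80 = 80
  van 8: 80 = 80
This matches the lower bound, so 8 is optimal.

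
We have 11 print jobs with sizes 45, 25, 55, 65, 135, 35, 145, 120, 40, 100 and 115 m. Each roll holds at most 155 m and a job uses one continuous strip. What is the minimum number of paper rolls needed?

6

Total = 145 + 135 + 120 + 115 + 100 + 65 + 55 + 45 + 40 + 35 + 25 = 880 m.
Lower bound: ⌈880/155⌉ = 6 paper rolls.
A packing using 6 paper rolls:
  roll 1: 145 = 145
  roll 2: 135 = 135
  roll 3: 120 + 35 = 155
  roll 4: 115 + 40 = 155
  roll 5: 100 + 55 = 155
  roll 6: 65 + 45 + 25 = 135
This matches the lower bound, so 6 is optimal.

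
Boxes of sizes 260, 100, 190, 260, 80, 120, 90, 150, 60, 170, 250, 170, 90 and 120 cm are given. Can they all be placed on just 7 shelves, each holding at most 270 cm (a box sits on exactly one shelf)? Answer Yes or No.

Total = 2110 cm; ⌈2110/270⌉ = 8.
At least 8 shelves are required, but only 7 are allowed.

No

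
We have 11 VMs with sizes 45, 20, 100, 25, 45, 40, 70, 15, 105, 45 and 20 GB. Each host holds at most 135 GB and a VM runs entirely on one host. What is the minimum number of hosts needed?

Total = 105 + 100 + 70 + 45 + 45 + 45 + 40 + 25 + 20 + 20 + 15 = 530 GB.
Lower bound: ⌈530/135⌉ = 4 hosts.
A packing using 4 hosts:
  host 1: 105 + 25 = 130
  host 2: 100 + 20 + 15 = 135
  host 3: 70 + 45 + 20 = 135
  host 4: 45 + 45 + 40 = 130
This matches the lower bound, so 4 is optimal.

4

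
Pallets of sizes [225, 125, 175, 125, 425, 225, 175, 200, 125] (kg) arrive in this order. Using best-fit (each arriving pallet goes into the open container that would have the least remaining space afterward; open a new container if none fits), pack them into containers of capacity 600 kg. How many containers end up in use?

4

  225 → container 1 (new)  [load 225/600]
  125 → container 1  [load 350/600]
  175 → container 1  [load 525/600]
  125 → container 2 (new)  [load 125/600]
  425 → container 2  [load 550/600]
  225 → container 3 (new)  [load 225/600]
  175 → container 3  [load 400/600]
  200 → container 3  [load 600/600]
  125 → container 4 (new)  [load 125/600]
4 containers opened.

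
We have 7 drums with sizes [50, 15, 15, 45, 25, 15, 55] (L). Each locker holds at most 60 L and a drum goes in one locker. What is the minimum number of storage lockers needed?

4

Total = 55 + 50 + 45 + 25 + 15 + 15 + 15 = 220 L.
Lower bound: ⌈220/60⌉ = 4 storage lockers.
A packing using 4 storage lockers:
  locker 1: 55 = 55
  locker 2: 50 = 50
  locker 3: 45 + 15 = 60
  locker 4: 25 + 15 + 15 = 55
This matches the lower bound, so 4 is optimal.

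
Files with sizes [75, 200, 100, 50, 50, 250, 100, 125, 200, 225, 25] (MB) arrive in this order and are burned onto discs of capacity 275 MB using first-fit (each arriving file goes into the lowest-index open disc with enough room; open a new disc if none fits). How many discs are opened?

  75 → disc 1 (new)  [load 75/275]
  200 → disc 1  [load 275/275]
  100 → disc 2 (new)  [load 100/275]
  50 → disc 2  [load 150/275]
  50 → disc 2  [load 200/275]
  250 → disc 3 (new)  [load 250/275]
  100 → disc 4 (new)  [load 100/275]
  125 → disc 4  [load 225/275]
  200 → disc 5 (new)  [load 200/275]
  225 → disc 6 (new)  [load 225/275]
  25 → disc 2  [load 225/275]
6 discs opened.

6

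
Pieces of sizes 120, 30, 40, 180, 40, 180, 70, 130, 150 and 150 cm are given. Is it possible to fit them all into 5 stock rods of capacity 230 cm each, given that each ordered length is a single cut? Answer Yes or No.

No

Total = 1090 cm; ⌈1090/230⌉ = 5.
6 pieces each exceed half the capacity and cannot share a stock rod, forcing at least 6 stock rods.
At least 6 stock rods are required, but only 5 are allowed.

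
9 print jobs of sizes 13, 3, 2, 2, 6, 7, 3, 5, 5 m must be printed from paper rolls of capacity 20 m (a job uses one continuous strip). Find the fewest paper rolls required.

3

Total = 13 + 7 + 6 + 5 + 5 + 3 + 3 + 2 + 2 = 46 m.
Lower bound: ⌈46/20⌉ = 3 paper rolls.
A packing using 3 paper rolls:
  roll 1: 13 + 7 = 20
  roll 2: 6 + 5 + 5 + 3 = 19
  roll 3: 3 + 2 + 2 = 7
This matches the lower bound, so 3 is optimal.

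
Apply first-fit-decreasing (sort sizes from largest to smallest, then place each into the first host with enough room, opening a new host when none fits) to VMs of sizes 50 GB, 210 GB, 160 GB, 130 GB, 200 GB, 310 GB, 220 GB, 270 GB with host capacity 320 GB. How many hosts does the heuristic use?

Sorted descending: 310, 270, 220, 210, 200, 160, 130, 50.
  310 → host 1 (new)  [load 310/320]
  270 → host 2 (new)  [load 270/320]
  220 → host 3 (new)  [load 220/320]
  210 → host 4 (new)  [load 210/320]
  200 → host 5 (new)  [load 200/320]
  160 → host 6 (new)  [load 160/320]
  130 → host 6  [load 290/320]
  50 → host 2  [load 320/320]
6 hosts opened.

6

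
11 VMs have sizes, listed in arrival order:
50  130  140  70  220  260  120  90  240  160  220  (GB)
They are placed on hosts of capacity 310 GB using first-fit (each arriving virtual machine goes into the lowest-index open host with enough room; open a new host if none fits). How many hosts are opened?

7

  50 → host 1 (new)  [load 50/310]
  130 → host 1  [load 180/310]
  140 → host 2 (new)  [load 140/310]
  70 → host 1  [load 250/310]
  220 → host 3 (new)  [load 220/310]
  260 → host 4 (new)  [load 260/310]
  120 → host 2  [load 260/310]
  90 → host 3  [load 310/310]
  240 → host 5 (new)  [load 240/310]
  160 → host 6 (new)  [load 160/310]
  220 → host 7 (new)  [load 220/310]
7 hosts opened.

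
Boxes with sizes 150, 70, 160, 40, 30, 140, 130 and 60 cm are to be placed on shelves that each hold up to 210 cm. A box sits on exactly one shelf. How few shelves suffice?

Total = 160 + 150 + 140 + 130 + 70 + 60 + 40 + 30 = 780 cm.
Lower bound: ⌈780/210⌉ = 4 shelves.
A packing using 4 shelves:
  shelf 1: 160 + 40 = 200
  shelf 2: 150 + 60 = 210
  shelf 3: 140 + 70 = 210
  shelf 4: 130 + 30 = 160
This matches the lower bound, so 4 is optimal.

4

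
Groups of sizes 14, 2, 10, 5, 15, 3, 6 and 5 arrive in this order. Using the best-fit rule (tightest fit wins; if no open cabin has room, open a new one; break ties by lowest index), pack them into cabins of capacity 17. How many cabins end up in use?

  14 → cabin 1 (new)  [load 14/17]
  2 → cabin 1  [load 16/17]
  10 → cabin 2 (new)  [load 10/17]
  5 → cabin 2  [load 15/17]
  15 → cabin 3 (new)  [load 15/17]
  3 → cabin 4 (new)  [load 3/17]
  6 → cabin 4  [load 9/17]
  5 → cabin 4  [load 14/17]
4 cabins opened.

4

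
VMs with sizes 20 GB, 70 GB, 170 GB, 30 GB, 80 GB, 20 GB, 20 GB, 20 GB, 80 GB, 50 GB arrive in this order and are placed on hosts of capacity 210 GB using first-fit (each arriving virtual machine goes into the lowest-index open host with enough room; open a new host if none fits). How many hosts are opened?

  20 → host 1 (new)  [load 20/210]
  70 → host 1  [load 90/210]
  170 → host 2 (new)  [load 170/210]
  30 → host 1  [load 120/210]
  80 → host 1  [load 200/210]
  20 → host 2  [load 190/210]
  20 → host 2  [load 210/210]
  20 → host 3 (new)  [load 20/210]
  80 → host 3  [load 100/210]
  50 → host 3  [load 150/210]
3 hosts opened.

3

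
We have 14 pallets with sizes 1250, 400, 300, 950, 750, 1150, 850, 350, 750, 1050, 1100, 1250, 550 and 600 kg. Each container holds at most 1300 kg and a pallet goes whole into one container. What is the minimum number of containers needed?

10

Total = 1250 + 1250 + 1150 + 1100 + 1050 + 950 + 850 + 750 + 750 + 600 + 550 + 400 + 350 + 300 = 11300 kg.
Lower bound: ⌈11300/1300⌉ = 9 containers.
A packing using 10 containers:
  container 1: 1250 = 1250
  container 2: 1250 = 1250
  container 3: 1150 = 1150
  container 4: 1100 = 1100
  container 5: 1050 = 1050
  container 6: 950 + 350 = 1300
  container 7: 850 + 400 = 1250
  container 8: 750 + 550 = 1300
  container 9: 750 + 300 = 1050
  container 10: 600 = 600
No arrangement into 9 containers stays within capacity, so 10 is optimal.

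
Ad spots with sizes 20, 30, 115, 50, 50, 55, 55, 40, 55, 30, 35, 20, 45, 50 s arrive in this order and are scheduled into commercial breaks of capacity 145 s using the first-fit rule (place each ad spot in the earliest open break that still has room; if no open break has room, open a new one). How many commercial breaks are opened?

5

  20 → break 1 (new)  [load 20/145]
  30 → break 1  [load 50/145]
  115 → break 2 (new)  [load 115/145]
  50 → break 1  [load 100/145]
  50 → break 3 (new)  [load 50/145]
  55 → break 3  [load 105/145]
  55 → break 4 (new)  [load 55/145]
  40 → break 1  [load 140/145]
  55 → break 4  [load 110/145]
  30 → break 2  [load 145/145]
  35 → break 3  [load 140/145]
  20 → break 4  [load 130/145]
  45 → break 5 (new)  [load 45/145]
  50 → break 5  [load 95/145]
5 commercial breaks opened.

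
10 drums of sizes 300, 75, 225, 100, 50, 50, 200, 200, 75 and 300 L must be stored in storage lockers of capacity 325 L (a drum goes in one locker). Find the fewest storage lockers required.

Total = 300 + 300 + 225 + 200 + 200 + 100 + 75 + 75 + 50 + 50 = 1575 L.
Lower bound: ⌈1575/325⌉ = 5 storage lockers.
A packing using 5 storage lockers:
  locker 1: 300 = 300
  locker 2: 300 = 300
  locker 3: 225 + 100 = 325
  locker 4: 200 + 75 + 50 = 325
  locker 5: 200 + 75 + 50 = 325
This matches the lower bound, so 5 is optimal.

5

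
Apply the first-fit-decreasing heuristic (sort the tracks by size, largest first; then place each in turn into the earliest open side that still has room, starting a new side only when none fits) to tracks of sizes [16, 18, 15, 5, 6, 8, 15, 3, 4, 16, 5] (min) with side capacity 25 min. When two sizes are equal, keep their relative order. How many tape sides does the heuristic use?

5

Sorted descending: 18, 16, 16, 15, 15, 8, 6, 5, 5, 4, 3.
  18 → side 1 (new)  [load 18/25]
  16 → side 2 (new)  [load 16/25]
  16 → side 3 (new)  [load 16/25]
  15 → side 4 (new)  [load 15/25]
  15 → side 5 (new)  [load 15/25]
  8 → side 2  [load 24/25]
  6 → side 1  [load 24/25]
  5 → side 3  [load 21/25]
  5 → side 4  [load 20/25]
  4 → side 3  [load 25/25]
  3 → side 4  [load 23/25]
5 tape sides opened.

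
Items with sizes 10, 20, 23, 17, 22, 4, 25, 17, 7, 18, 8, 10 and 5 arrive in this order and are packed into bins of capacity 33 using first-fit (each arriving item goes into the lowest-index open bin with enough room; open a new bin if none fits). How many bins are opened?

7

  10 → bin 1 (new)  [load 10/33]
  20 → bin 1  [load 30/33]
  23 → bin 2 (new)  [load 23/33]
  17 → bin 3 (new)  [load 17/33]
  22 → bin 4 (new)  [load 22/33]
  4 → bin 2  [load 27/33]
  25 → bin 5 (new)  [load 25/33]
  17 → bin 6 (new)  [load 17/33]
  7 → bin 3  [load 24/33]
  18 → bin 7 (new)  [load 18/33]
  8 → bin 3  [load 32/33]
  10 → bin 4  [load 32/33]
  5 → bin 2  [load 32/33]
7 bins opened.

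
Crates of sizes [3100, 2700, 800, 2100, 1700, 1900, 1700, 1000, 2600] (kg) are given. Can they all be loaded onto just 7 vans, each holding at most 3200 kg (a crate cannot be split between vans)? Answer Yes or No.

A valid assignment using 7 vans:
  van 1: 3100 = 3100
  van 2: 2700 = 2700
  van 3: 2600 = 2600
  van 4: 2100 + 1000 = 3100
  van 5: 1900 + 800 = 2700
  van 6: 1700 = 1700
  van 7: 1700 = 1700
Every load is within 3200 kg, so 7 vans suffice.

Yes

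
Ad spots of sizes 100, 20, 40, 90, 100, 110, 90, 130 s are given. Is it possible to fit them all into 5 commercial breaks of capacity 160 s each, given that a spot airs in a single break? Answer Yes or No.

No

Total = 680 s; ⌈680/160⌉ = 5.
6 ad spots each exceed half the capacity and cannot share a break, forcing at least 6 commercial breaks.
At least 6 commercial breaks are required, but only 5 are allowed.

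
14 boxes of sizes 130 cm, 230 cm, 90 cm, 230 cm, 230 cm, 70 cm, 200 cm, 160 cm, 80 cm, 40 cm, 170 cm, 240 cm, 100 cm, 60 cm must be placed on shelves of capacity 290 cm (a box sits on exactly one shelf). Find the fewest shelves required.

Total = 240 + 230 + 230 + 230 + 200 + 170 + 160 + 130 + 100 + 90 + 80 + 70 + 60 + 40 = 2030 cm.
Lower bound: ⌈2030/290⌉ = 7 shelves.
A packing using 8 shelves:
  shelf 1: 240 + 40 = 280
  shelf 2: 230 + 60 = 290
  shelf 3: 230 = 230
  shelf 4: 230 = 230
  shelf 5: 200 + 90 = 290
  shelf 6: 170 + 100 = 270
  shelf 7: 160 + 130 = 290
  shelf 8: 80 + 70 = 150
No arrangement into 7 shelves stays within capacity, so 8 is optimal.

8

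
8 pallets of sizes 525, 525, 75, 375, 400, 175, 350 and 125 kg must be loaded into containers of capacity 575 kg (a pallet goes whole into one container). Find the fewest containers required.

5

Total = 525 + 525 + 400 + 375 + 350 + 175 + 125 + 75 = 2550 kg.
Lower bound: ⌈2550/575⌉ = 5 containers.
A packing using 5 containers:
  container 1: 525 = 525
  container 2: 525 = 525
  container 3: 400 + 175 = 575
  container 4: 375 + 125 + 75 = 575
  container 5: 350 = 350
This matches the lower bound, so 5 is optimal.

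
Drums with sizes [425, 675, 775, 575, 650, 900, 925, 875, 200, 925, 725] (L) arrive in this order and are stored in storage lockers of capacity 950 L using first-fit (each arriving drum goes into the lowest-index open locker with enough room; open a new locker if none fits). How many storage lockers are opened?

  425 → locker 1 (new)  [load 425/950]
  675 → locker 2 (new)  [load 675/950]
  775 → locker 3 (new)  [load 775/950]
  575 → locker 4 (new)  [load 575/950]
  650 → locker 5 (new)  [load 650/950]
  900 → locker 6 (new)  [load 900/950]
  925 → locker 7 (new)  [load 925/950]
  875 → locker 8 (new)  [load 875/950]
  200 → locker 1  [load 625/950]
  925 → locker 9 (new)  [load 925/950]
  725 → locker 10 (new)  [load 725/950]
10 storage lockers opened.

10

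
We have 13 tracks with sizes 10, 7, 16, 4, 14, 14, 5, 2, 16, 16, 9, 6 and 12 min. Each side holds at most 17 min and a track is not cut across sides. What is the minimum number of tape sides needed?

Total = 16 + 16 + 16 + 14 + 14 + 12 + 10 + 9 + 7 + 6 + 5 + 4 + 2 = 131 min.
Lower bound: ⌈131/17⌉ = 8 tape sides.
A packing using 9 tape sides:
  side 1: 16 = 16
  side 2: 16 = 16
  side 3: 16 = 16
  side 4: 14 + 2 = 16
  side 5: 14 = 14
  side 6: 12 + 5 = 17
  side 7: 10 + 7 = 17
  side 8: 9 + 6 = 15
  side 9: 4 = 4
No arrangement into 8 tape sides stays within capacity, so 9 is optimal.

9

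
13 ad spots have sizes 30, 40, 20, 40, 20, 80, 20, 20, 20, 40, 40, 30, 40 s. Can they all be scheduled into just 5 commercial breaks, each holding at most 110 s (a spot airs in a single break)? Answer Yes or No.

Yes

A valid assignment using 5 commercial breaks:
  break 1: 80 + 30 = 110
  break 2: 40 + 40 + 30 = 110
  break 3: 40 + 40 + 20 = 100
  break 4: 40 + 20 + 20 + 20 = 100
  break 5: 20 = 20
Every load is within 110 s, so 5 commercial breaks suffice.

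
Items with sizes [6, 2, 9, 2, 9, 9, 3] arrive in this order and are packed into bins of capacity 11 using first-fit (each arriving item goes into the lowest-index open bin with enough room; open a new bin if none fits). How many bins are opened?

  6 → bin 1 (new)  [load 6/11]
  2 → bin 1  [load 8/11]
  9 → bin 2 (new)  [load 9/11]
  2 → bin 1  [load 10/11]
  9 → bin 3 (new)  [load 9/11]
  9 → bin 4 (new)  [load 9/11]
  3 → bin 5 (new)  [load 3/11]
5 bins opened.

5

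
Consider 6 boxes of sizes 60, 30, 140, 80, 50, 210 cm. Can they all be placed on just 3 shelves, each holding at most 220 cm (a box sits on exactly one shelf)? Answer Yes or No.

A valid assignment using 3 shelves:
  shelf 1: 210 = 210
  shelf 2: 140 + 80 = 220
  shelf 3: 60 + 50 + 30 = 140
Every load is within 220 cm, so 3 shelves suffice.

Yes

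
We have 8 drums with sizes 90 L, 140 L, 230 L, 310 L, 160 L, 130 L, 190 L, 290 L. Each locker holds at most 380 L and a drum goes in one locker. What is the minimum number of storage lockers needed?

5

Total = 310 + 290 + 230 + 190 + 160 + 140 + 130 + 90 = 1540 L.
Lower bound: ⌈1540/380⌉ = 5 storage lockers.
A packing using 5 storage lockers:
  locker 1: 310 = 310
  locker 2: 290 + 90 = 380
  locker 3: 230 + 140 = 370
  locker 4: 190 + 160 = 350
  locker 5: 130 = 130
This matches the lower bound, so 5 is optimal.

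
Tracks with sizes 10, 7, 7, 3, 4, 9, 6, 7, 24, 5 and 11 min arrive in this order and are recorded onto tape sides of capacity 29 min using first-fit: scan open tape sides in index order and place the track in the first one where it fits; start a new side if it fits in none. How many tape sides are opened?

  10 → side 1 (new)  [load 10/29]
  7 → side 1  [load 17/29]
  7 → side 1  [load 24/29]
  3 → side 1  [load 27/29]
  4 → side 2 (new)  [load 4/29]
  9 → side 2  [load 13/29]
  6 → side 2  [load 19/29]
  7 → side 2  [load 26/29]
  24 → side 3 (new)  [load 24/29]
  5 → side 3  [load 29/29]
  11 → side 4 (new)  [load 11/29]
4 tape sides opened.

4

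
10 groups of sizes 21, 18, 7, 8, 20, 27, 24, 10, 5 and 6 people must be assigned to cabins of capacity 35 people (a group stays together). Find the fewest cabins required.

5

Total = 27 + 24 + 21 + 20 + 18 + 10 + 8 + 7 + 6 + 5 = 146 people.
Lower bound: ⌈146/35⌉ = 5 cabins.
A packing using 5 cabins:
  cabin 1: 27 + 8 = 35
  cabin 2: 24 + 10 = 34
  cabin 3: 21 + 7 + 6 = 34
  cabin 4: 20 + 5 = 25
  cabin 5: 18 = 18
This matches the lower bound, so 5 is optimal.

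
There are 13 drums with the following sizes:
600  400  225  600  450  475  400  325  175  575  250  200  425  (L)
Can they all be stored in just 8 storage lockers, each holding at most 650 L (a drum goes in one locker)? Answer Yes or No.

Total = 5100 L; ⌈5100/650⌉ = 8.
The bound of 8 does not rule out 8, but exhaustive search shows no assignment into 8 storage lockers of capacity 650 L exists — the minimum is 9.

No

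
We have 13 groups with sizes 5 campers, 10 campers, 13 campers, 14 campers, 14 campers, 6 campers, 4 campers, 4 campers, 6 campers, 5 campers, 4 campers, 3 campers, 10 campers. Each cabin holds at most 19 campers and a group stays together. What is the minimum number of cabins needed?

6

Total = 14 + 14 + 13 + 10 + 10 + 6 + 6 + 5 + 5 + 4 + 4 + 4 + 3 = 98 campers.
Lower bound: ⌈98/19⌉ = 6 cabins.
A packing using 6 cabins:
  cabin 1: 14 + 5 = 19
  cabin 2: 14 + 5 = 19
  cabin 3: 13 + 6 = 19
  cabin 4: 10 + 6 + 3 = 19
  cabin 5: 10 + 4 + 4 = 18
  cabin 6: 4 = 4
This matches the lower bound, so 6 is optimal.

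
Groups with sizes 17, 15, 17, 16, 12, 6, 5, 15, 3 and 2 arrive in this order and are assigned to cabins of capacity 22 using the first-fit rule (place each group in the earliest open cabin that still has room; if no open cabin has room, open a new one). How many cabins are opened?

6

  17 → cabin 1 (new)  [load 17/22]
  15 → cabin 2 (new)  [load 15/22]
  17 → cabin 3 (new)  [load 17/22]
  16 → cabin 4 (new)  [load 16/22]
  12 → cabin 5 (new)  [load 12/22]
  6 → cabin 2  [load 21/22]
  5 → cabin 1  [load 22/22]
  15 → cabin 6 (new)  [load 15/22]
  3 → cabin 3  [load 20/22]
  2 → cabin 3  [load 22/22]
6 cabins opened.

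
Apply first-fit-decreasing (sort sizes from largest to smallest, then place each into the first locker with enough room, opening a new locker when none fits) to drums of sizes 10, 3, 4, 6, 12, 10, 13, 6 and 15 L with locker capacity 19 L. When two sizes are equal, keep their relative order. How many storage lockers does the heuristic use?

5

Sorted descending: 15, 13, 12, 10, 10, 6, 6, 4, 3.
  15 → locker 1 (new)  [load 15/19]
  13 → locker 2 (new)  [load 13/19]
  12 → locker 3 (new)  [load 12/19]
  10 → locker 4 (new)  [load 10/19]
  10 → locker 5 (new)  [load 10/19]
  6 → locker 2  [load 19/19]
  6 → locker 3  [load 18/19]
  4 → locker 1  [load 19/19]
  3 → locker 4  [load 13/19]
5 storage lockers opened.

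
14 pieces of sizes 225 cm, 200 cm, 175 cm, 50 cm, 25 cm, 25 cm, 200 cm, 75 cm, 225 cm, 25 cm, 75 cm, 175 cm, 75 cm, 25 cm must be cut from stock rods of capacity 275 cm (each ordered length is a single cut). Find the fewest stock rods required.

Total = 225 + 225 + 200 + 200 + 175 + 175 + 75 + 75 + 75 + 50 + 25 + 25 + 25 + 25 = 1575 cm.
Lower bound: ⌈1575/275⌉ = 6 stock rods.
A packing using 6 stock rods:
  stock rod 1: 225 + 50 = 275
  stock rod 2: 225 + 25 + 25 = 275
  stock rod 3: 200 + 75 = 275
  stock rod 4: 200 + 75 = 275
  stock rod 5: 175 + 75 + 25 = 275
  stock rod 6: 175 + 25 = 200
This matches the lower bound, so 6 is optimal.

6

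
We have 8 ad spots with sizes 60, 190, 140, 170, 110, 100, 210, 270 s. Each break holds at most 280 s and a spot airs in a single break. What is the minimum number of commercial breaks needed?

Total = 270 + 210 + 190 + 170 + 140 + 110 + 100 + 60 = 1250 s.
Lower bound: ⌈1250/280⌉ = 5 commercial breaks.
A packing using 5 commercial breaks:
  break 1: 270 = 270
  break 2: 210 + 60 = 270
  break 3: 190 = 190
  break 4: 170 + 110 = 280
  break 5: 140 + 100 = 240
This matches the lower bound, so 5 is optimal.

5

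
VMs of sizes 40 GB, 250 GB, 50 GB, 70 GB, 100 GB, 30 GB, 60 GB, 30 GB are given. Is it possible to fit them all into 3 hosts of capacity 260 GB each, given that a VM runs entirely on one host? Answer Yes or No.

Yes

A valid assignment using 3 hosts:
  host 1: 250 = 250
  host 2: 100 + 70 + 60 + 30 = 260
  host 3: 50 + 40 + 30 = 120
Every load is within 260 GB, so 3 hosts suffice.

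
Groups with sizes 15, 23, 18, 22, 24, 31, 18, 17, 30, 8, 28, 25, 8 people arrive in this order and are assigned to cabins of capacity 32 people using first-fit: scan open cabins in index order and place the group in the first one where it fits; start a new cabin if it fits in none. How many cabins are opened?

  15 → cabin 1 (new)  [load 15/32]
  23 → cabin 2 (new)  [load 23/32]
  18 → cabin 3 (new)  [load 18/32]
  22 → cabin 4 (new)  [load 22/32]
  24 → cabin 5 (new)  [load 24/32]
  31 → cabin 6 (new)  [load 31/32]
  18 → cabin 7 (new)  [load 18/32]
  17 → cabin 1  [load 32/32]
  30 → cabin 8 (new)  [load 30/32]
  8 → cabin 2  [load 31/32]
  28 → cabin 9 (new)  [load 28/32]
  25 → cabin 10 (new)  [load 25/32]
  8 → cabin 3  [load 26/32]
10 cabins opened.

10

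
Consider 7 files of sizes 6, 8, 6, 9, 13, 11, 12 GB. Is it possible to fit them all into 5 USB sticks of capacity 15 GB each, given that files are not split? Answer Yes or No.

Yes

A valid assignment using 5 USB sticks:
  USB stick 1: 13 = 13
  USB stick 2: 12 = 12
  USB stick 3: 11 = 11
  USB stick 4: 9 + 6 = 15
  USB stick 5: 8 + 6 = 14
Every load is within 15 GB, so 5 USB sticks suffice.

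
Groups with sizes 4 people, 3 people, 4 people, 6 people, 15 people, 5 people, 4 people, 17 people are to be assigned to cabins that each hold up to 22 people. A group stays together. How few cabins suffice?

Total = 17 + 15 + 6 + 5 + 4 + 4 + 4 + 3 = 58 people.
Lower bound: ⌈58/22⌉ = 3 cabins.
A packing using 3 cabins:
  cabin 1: 17 + 5 = 22
  cabin 2: 15 + 6 = 21
  cabin 3: 4 + 4 + 4 + 3 = 15
This matches the lower bound, so 3 is optimal.

3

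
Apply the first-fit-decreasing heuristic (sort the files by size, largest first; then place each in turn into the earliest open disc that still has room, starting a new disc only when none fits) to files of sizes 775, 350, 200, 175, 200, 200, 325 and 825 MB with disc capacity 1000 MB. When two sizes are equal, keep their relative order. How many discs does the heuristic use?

4

Sorted descending: 825, 775, 350, 325, 200, 200, 200, 175.
  825 → disc 1 (new)  [load 825/1000]
  775 → disc 2 (new)  [load 775/1000]
  350 → disc 3 (new)  [load 350/1000]
  325 → disc 3  [load 675/1000]
  200 → disc 2  [load 975/1000]
  200 → disc 3  [load 875/1000]
  200 → disc 4 (new)  [load 200/1000]
  175 → disc 1  [load 1000/1000]
4 discs opened.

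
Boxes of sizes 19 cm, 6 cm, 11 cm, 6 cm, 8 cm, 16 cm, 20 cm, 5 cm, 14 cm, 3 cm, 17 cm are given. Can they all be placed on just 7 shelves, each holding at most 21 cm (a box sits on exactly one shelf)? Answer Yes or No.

A valid assignment using 7 shelves:
  shelf 1: 20 = 20
  shelf 2: 19 = 19
  shelf 3: 17 + 3 = 20
  shelf 4: 16 + 5 = 21
  shelf 5: 14 + 6 = 20
  shelf 6: 11 + 8 = 19
  shelf 7: 6 = 6
Every load is within 21 cm, so 7 shelves suffice.

Yes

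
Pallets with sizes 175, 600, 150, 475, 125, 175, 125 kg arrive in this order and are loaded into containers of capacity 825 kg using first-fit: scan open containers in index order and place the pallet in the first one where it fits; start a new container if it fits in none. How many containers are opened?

  175 → container 1 (new)  [load 175/825]
  600 → container 1  [load 775/825]
  150 → container 2 (new)  [load 150/825]
  475 → container 2  [load 625/825]
  125 → container 2  [load 750/825]
  175 → container 3 (new)  [load 175/825]
  125 → container 3  [load 300/825]
3 containers opened.

3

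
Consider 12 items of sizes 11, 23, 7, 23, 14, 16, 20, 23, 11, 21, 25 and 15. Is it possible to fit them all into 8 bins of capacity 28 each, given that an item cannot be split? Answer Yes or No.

Total = 209; ⌈209/28⌉ = 8.
The bound of 8 does not rule out 8, but exhaustive search shows no assignment into 8 bins of capacity 28 exists — the minimum is 9.

No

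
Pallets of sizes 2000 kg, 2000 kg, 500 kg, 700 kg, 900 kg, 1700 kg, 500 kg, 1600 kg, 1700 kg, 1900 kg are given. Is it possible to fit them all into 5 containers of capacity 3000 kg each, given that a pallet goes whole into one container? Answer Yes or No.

No

Total = 13500 kg; ⌈13500/3000⌉ = 5.
6 pallets each exceed half the capacity and cannot share a container, forcing at least 6 containers.
At least 6 containers are required, but only 5 are allowed.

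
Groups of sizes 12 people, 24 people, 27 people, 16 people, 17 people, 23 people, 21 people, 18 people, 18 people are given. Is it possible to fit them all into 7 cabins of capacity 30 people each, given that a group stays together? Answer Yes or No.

No

Total = 176 people; ⌈176/30⌉ = 6.
8 groups each exceed half the capacity and cannot share a cabin, forcing at least 8 cabins.
At least 8 cabins are required, but only 7 are allowed.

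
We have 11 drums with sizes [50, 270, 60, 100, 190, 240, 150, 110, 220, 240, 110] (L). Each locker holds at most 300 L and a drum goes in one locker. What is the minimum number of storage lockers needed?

7

Total = 270 + 240 + 240 + 220 + 190 + 150 + 110 + 110 + 100 + 60 + 50 = 1740 L.
Lower bound: ⌈1740/300⌉ = 6 storage lockers.
A packing using 7 storage lockers:
  locker 1: 270 = 270
  locker 2: 240 + 60 = 300
  locker 3: 240 + 50 = 290
  locker 4: 220 = 220
  locker 5: 190 + 110 = 300
  locker 6: 150 + 110 = 260
  locker 7: 100 = 100
No arrangement into 6 storage lockers stays within capacity, so 7 is optimal.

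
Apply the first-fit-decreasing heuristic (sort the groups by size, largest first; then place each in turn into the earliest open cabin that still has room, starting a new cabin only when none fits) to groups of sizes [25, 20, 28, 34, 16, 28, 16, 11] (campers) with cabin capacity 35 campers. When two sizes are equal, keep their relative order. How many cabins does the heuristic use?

6

Sorted descending: 34, 28, 28, 25, 20, 16, 16, 11.
  34 → cabin 1 (new)  [load 34/35]
  28 → cabin 2 (new)  [load 28/35]
  28 → cabin 3 (new)  [load 28/35]
  25 → cabin 4 (new)  [load 25/35]
  20 → cabin 5 (new)  [load 20/35]
  16 → cabin 6 (new)  [load 16/35]
  16 → cabin 6  [load 32/35]
  11 → cabin 5  [load 31/35]
6 cabins opened.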